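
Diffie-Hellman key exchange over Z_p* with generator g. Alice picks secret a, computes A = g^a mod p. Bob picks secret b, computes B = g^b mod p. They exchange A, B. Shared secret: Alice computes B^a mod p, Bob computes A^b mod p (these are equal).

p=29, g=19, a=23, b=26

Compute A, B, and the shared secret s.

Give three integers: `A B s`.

A = 19^23 mod 29  (bits of 23 = 10111)
  bit 0 = 1: r = r^2 * 19 mod 29 = 1^2 * 19 = 1*19 = 19
  bit 1 = 0: r = r^2 mod 29 = 19^2 = 13
  bit 2 = 1: r = r^2 * 19 mod 29 = 13^2 * 19 = 24*19 = 21
  bit 3 = 1: r = r^2 * 19 mod 29 = 21^2 * 19 = 6*19 = 27
  bit 4 = 1: r = r^2 * 19 mod 29 = 27^2 * 19 = 4*19 = 18
  -> A = 18
B = 19^26 mod 29  (bits of 26 = 11010)
  bit 0 = 1: r = r^2 * 19 mod 29 = 1^2 * 19 = 1*19 = 19
  bit 1 = 1: r = r^2 * 19 mod 29 = 19^2 * 19 = 13*19 = 15
  bit 2 = 0: r = r^2 mod 29 = 15^2 = 22
  bit 3 = 1: r = r^2 * 19 mod 29 = 22^2 * 19 = 20*19 = 3
  bit 4 = 0: r = r^2 mod 29 = 3^2 = 9
  -> B = 9
s = B^a = 9^23 mod 29  (bits of 23 = 10111)
  bit 0 = 1: r = r^2 * 9 mod 29 = 1^2 * 9 = 1*9 = 9
  bit 1 = 0: r = r^2 mod 29 = 9^2 = 23
  bit 2 = 1: r = r^2 * 9 mod 29 = 23^2 * 9 = 7*9 = 5
  bit 3 = 1: r = r^2 * 9 mod 29 = 5^2 * 9 = 25*9 = 22
  bit 4 = 1: r = r^2 * 9 mod 29 = 22^2 * 9 = 20*9 = 6
  -> s = B^a = 6

Answer: 18 9 6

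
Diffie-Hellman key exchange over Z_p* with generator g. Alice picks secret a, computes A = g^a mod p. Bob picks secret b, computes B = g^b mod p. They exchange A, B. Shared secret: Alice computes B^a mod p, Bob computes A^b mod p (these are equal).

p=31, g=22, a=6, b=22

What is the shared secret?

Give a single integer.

A = 22^6 mod 31  (bits of 6 = 110)
  bit 0 = 1: r = r^2 * 22 mod 31 = 1^2 * 22 = 1*22 = 22
  bit 1 = 1: r = r^2 * 22 mod 31 = 22^2 * 22 = 19*22 = 15
  bit 2 = 0: r = r^2 mod 31 = 15^2 = 8
  -> A = 8
B = 22^22 mod 31  (bits of 22 = 10110)
  bit 0 = 1: r = r^2 * 22 mod 31 = 1^2 * 22 = 1*22 = 22
  bit 1 = 0: r = r^2 mod 31 = 22^2 = 19
  bit 2 = 1: r = r^2 * 22 mod 31 = 19^2 * 22 = 20*22 = 6
  bit 3 = 1: r = r^2 * 22 mod 31 = 6^2 * 22 = 5*22 = 17
  bit 4 = 0: r = r^2 mod 31 = 17^2 = 10
  -> B = 10
s = B^a = 10^6 mod 31  (bits of 6 = 110)
  bit 0 = 1: r = r^2 * 10 mod 31 = 1^2 * 10 = 1*10 = 10
  bit 1 = 1: r = r^2 * 10 mod 31 = 10^2 * 10 = 7*10 = 8
  bit 2 = 0: r = r^2 mod 31 = 8^2 = 2
  -> s = B^a = 2

Answer: 2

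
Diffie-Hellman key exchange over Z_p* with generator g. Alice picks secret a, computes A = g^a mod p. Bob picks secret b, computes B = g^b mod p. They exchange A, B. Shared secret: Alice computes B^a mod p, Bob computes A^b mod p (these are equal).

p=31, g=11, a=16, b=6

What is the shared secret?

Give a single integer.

Answer: 4

Derivation:
A = 11^16 mod 31  (bits of 16 = 10000)
  bit 0 = 1: r = r^2 * 11 mod 31 = 1^2 * 11 = 1*11 = 11
  bit 1 = 0: r = r^2 mod 31 = 11^2 = 28
  bit 2 = 0: r = r^2 mod 31 = 28^2 = 9
  bit 3 = 0: r = r^2 mod 31 = 9^2 = 19
  bit 4 = 0: r = r^2 mod 31 = 19^2 = 20
  -> A = 20
B = 11^6 mod 31  (bits of 6 = 110)
  bit 0 = 1: r = r^2 * 11 mod 31 = 1^2 * 11 = 1*11 = 11
  bit 1 = 1: r = r^2 * 11 mod 31 = 11^2 * 11 = 28*11 = 29
  bit 2 = 0: r = r^2 mod 31 = 29^2 = 4
  -> B = 4
s = B^a = 4^16 mod 31  (bits of 16 = 10000)
  bit 0 = 1: r = r^2 * 4 mod 31 = 1^2 * 4 = 1*4 = 4
  bit 1 = 0: r = r^2 mod 31 = 4^2 = 16
  bit 2 = 0: r = r^2 mod 31 = 16^2 = 8
  bit 3 = 0: r = r^2 mod 31 = 8^2 = 2
  bit 4 = 0: r = r^2 mod 31 = 2^2 = 4
  -> s = B^a = 4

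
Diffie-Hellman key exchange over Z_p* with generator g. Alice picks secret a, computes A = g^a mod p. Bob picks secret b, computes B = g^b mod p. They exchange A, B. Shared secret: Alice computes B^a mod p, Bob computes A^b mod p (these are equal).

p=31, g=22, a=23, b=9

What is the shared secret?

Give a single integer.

Answer: 29

Derivation:
A = 22^23 mod 31  (bits of 23 = 10111)
  bit 0 = 1: r = r^2 * 22 mod 31 = 1^2 * 22 = 1*22 = 22
  bit 1 = 0: r = r^2 mod 31 = 22^2 = 19
  bit 2 = 1: r = r^2 * 22 mod 31 = 19^2 * 22 = 20*22 = 6
  bit 3 = 1: r = r^2 * 22 mod 31 = 6^2 * 22 = 5*22 = 17
  bit 4 = 1: r = r^2 * 22 mod 31 = 17^2 * 22 = 10*22 = 3
  -> A = 3
B = 22^9 mod 31  (bits of 9 = 1001)
  bit 0 = 1: r = r^2 * 22 mod 31 = 1^2 * 22 = 1*22 = 22
  bit 1 = 0: r = r^2 mod 31 = 22^2 = 19
  bit 2 = 0: r = r^2 mod 31 = 19^2 = 20
  bit 3 = 1: r = r^2 * 22 mod 31 = 20^2 * 22 = 28*22 = 27
  -> B = 27
s = B^a = 27^23 mod 31  (bits of 23 = 10111)
  bit 0 = 1: r = r^2 * 27 mod 31 = 1^2 * 27 = 1*27 = 27
  bit 1 = 0: r = r^2 mod 31 = 27^2 = 16
  bit 2 = 1: r = r^2 * 27 mod 31 = 16^2 * 27 = 8*27 = 30
  bit 3 = 1: r = r^2 * 27 mod 31 = 30^2 * 27 = 1*27 = 27
  bit 4 = 1: r = r^2 * 27 mod 31 = 27^2 * 27 = 16*27 = 29
  -> s = B^a = 29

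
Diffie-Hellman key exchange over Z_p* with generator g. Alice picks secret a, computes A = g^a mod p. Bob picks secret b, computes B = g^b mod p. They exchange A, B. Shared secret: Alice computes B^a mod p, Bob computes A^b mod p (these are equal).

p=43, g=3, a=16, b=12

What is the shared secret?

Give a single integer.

Answer: 16

Derivation:
A = 3^16 mod 43  (bits of 16 = 10000)
  bit 0 = 1: r = r^2 * 3 mod 43 = 1^2 * 3 = 1*3 = 3
  bit 1 = 0: r = r^2 mod 43 = 3^2 = 9
  bit 2 = 0: r = r^2 mod 43 = 9^2 = 38
  bit 3 = 0: r = r^2 mod 43 = 38^2 = 25
  bit 4 = 0: r = r^2 mod 43 = 25^2 = 23
  -> A = 23
B = 3^12 mod 43  (bits of 12 = 1100)
  bit 0 = 1: r = r^2 * 3 mod 43 = 1^2 * 3 = 1*3 = 3
  bit 1 = 1: r = r^2 * 3 mod 43 = 3^2 * 3 = 9*3 = 27
  bit 2 = 0: r = r^2 mod 43 = 27^2 = 41
  bit 3 = 0: r = r^2 mod 43 = 41^2 = 4
  -> B = 4
s = B^a = 4^16 mod 43  (bits of 16 = 10000)
  bit 0 = 1: r = r^2 * 4 mod 43 = 1^2 * 4 = 1*4 = 4
  bit 1 = 0: r = r^2 mod 43 = 4^2 = 16
  bit 2 = 0: r = r^2 mod 43 = 16^2 = 41
  bit 3 = 0: r = r^2 mod 43 = 41^2 = 4
  bit 4 = 0: r = r^2 mod 43 = 4^2 = 16
  -> s = B^a = 16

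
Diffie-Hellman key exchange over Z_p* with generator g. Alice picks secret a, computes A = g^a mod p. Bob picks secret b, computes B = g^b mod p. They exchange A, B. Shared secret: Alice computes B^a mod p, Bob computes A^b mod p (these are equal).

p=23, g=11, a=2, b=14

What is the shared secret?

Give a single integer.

A = 11^2 mod 23  (bits of 2 = 10)
  bit 0 = 1: r = r^2 * 11 mod 23 = 1^2 * 11 = 1*11 = 11
  bit 1 = 0: r = r^2 mod 23 = 11^2 = 6
  -> A = 6
B = 11^14 mod 23  (bits of 14 = 1110)
  bit 0 = 1: r = r^2 * 11 mod 23 = 1^2 * 11 = 1*11 = 11
  bit 1 = 1: r = r^2 * 11 mod 23 = 11^2 * 11 = 6*11 = 20
  bit 2 = 1: r = r^2 * 11 mod 23 = 20^2 * 11 = 9*11 = 7
  bit 3 = 0: r = r^2 mod 23 = 7^2 = 3
  -> B = 3
s = B^a = 3^2 mod 23  (bits of 2 = 10)
  bit 0 = 1: r = r^2 * 3 mod 23 = 1^2 * 3 = 1*3 = 3
  bit 1 = 0: r = r^2 mod 23 = 3^2 = 9
  -> s = B^a = 9

Answer: 9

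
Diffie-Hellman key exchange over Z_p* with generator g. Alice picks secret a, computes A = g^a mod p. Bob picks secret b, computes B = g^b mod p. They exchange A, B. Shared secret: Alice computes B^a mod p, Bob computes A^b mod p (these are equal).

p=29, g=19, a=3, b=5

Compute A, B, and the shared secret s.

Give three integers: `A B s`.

A = 19^3 mod 29  (bits of 3 = 11)
  bit 0 = 1: r = r^2 * 19 mod 29 = 1^2 * 19 = 1*19 = 19
  bit 1 = 1: r = r^2 * 19 mod 29 = 19^2 * 19 = 13*19 = 15
  -> A = 15
B = 19^5 mod 29  (bits of 5 = 101)
  bit 0 = 1: r = r^2 * 19 mod 29 = 1^2 * 19 = 1*19 = 19
  bit 1 = 0: r = r^2 mod 29 = 19^2 = 13
  bit 2 = 1: r = r^2 * 19 mod 29 = 13^2 * 19 = 24*19 = 21
  -> B = 21
s = B^a = 21^3 mod 29  (bits of 3 = 11)
  bit 0 = 1: r = r^2 * 21 mod 29 = 1^2 * 21 = 1*21 = 21
  bit 1 = 1: r = r^2 * 21 mod 29 = 21^2 * 21 = 6*21 = 10
  -> s = B^a = 10

Answer: 15 21 10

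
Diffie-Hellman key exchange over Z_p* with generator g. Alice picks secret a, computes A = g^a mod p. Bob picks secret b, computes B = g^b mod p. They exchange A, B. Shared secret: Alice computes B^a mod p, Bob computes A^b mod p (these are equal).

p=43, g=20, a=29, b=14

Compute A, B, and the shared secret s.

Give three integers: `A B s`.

A = 20^29 mod 43  (bits of 29 = 11101)
  bit 0 = 1: r = r^2 * 20 mod 43 = 1^2 * 20 = 1*20 = 20
  bit 1 = 1: r = r^2 * 20 mod 43 = 20^2 * 20 = 13*20 = 2
  bit 2 = 1: r = r^2 * 20 mod 43 = 2^2 * 20 = 4*20 = 37
  bit 3 = 0: r = r^2 mod 43 = 37^2 = 36
  bit 4 = 1: r = r^2 * 20 mod 43 = 36^2 * 20 = 6*20 = 34
  -> A = 34
B = 20^14 mod 43  (bits of 14 = 1110)
  bit 0 = 1: r = r^2 * 20 mod 43 = 1^2 * 20 = 1*20 = 20
  bit 1 = 1: r = r^2 * 20 mod 43 = 20^2 * 20 = 13*20 = 2
  bit 2 = 1: r = r^2 * 20 mod 43 = 2^2 * 20 = 4*20 = 37
  bit 3 = 0: r = r^2 mod 43 = 37^2 = 36
  -> B = 36
s = B^a = 36^29 mod 43  (bits of 29 = 11101)
  bit 0 = 1: r = r^2 * 36 mod 43 = 1^2 * 36 = 1*36 = 36
  bit 1 = 1: r = r^2 * 36 mod 43 = 36^2 * 36 = 6*36 = 1
  bit 2 = 1: r = r^2 * 36 mod 43 = 1^2 * 36 = 1*36 = 36
  bit 3 = 0: r = r^2 mod 43 = 36^2 = 6
  bit 4 = 1: r = r^2 * 36 mod 43 = 6^2 * 36 = 36*36 = 6
  -> s = B^a = 6

Answer: 34 36 6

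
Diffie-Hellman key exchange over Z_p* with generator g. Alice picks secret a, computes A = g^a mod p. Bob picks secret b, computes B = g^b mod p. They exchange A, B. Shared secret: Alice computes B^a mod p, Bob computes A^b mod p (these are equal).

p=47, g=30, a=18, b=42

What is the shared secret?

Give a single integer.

A = 30^18 mod 47  (bits of 18 = 10010)
  bit 0 = 1: r = r^2 * 30 mod 47 = 1^2 * 30 = 1*30 = 30
  bit 1 = 0: r = r^2 mod 47 = 30^2 = 7
  bit 2 = 0: r = r^2 mod 47 = 7^2 = 2
  bit 3 = 1: r = r^2 * 30 mod 47 = 2^2 * 30 = 4*30 = 26
  bit 4 = 0: r = r^2 mod 47 = 26^2 = 18
  -> A = 18
B = 30^42 mod 47  (bits of 42 = 101010)
  bit 0 = 1: r = r^2 * 30 mod 47 = 1^2 * 30 = 1*30 = 30
  bit 1 = 0: r = r^2 mod 47 = 30^2 = 7
  bit 2 = 1: r = r^2 * 30 mod 47 = 7^2 * 30 = 2*30 = 13
  bit 3 = 0: r = r^2 mod 47 = 13^2 = 28
  bit 4 = 1: r = r^2 * 30 mod 47 = 28^2 * 30 = 32*30 = 20
  bit 5 = 0: r = r^2 mod 47 = 20^2 = 24
  -> B = 24
s = B^a = 24^18 mod 47  (bits of 18 = 10010)
  bit 0 = 1: r = r^2 * 24 mod 47 = 1^2 * 24 = 1*24 = 24
  bit 1 = 0: r = r^2 mod 47 = 24^2 = 12
  bit 2 = 0: r = r^2 mod 47 = 12^2 = 3
  bit 3 = 1: r = r^2 * 24 mod 47 = 3^2 * 24 = 9*24 = 28
  bit 4 = 0: r = r^2 mod 47 = 28^2 = 32
  -> s = B^a = 32

Answer: 32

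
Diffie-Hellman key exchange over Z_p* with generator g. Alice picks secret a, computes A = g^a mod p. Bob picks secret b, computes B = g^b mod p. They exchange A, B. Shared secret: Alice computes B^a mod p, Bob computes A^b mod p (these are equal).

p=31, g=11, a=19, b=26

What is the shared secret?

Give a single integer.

A = 11^19 mod 31  (bits of 19 = 10011)
  bit 0 = 1: r = r^2 * 11 mod 31 = 1^2 * 11 = 1*11 = 11
  bit 1 = 0: r = r^2 mod 31 = 11^2 = 28
  bit 2 = 0: r = r^2 mod 31 = 28^2 = 9
  bit 3 = 1: r = r^2 * 11 mod 31 = 9^2 * 11 = 19*11 = 23
  bit 4 = 1: r = r^2 * 11 mod 31 = 23^2 * 11 = 2*11 = 22
  -> A = 22
B = 11^26 mod 31  (bits of 26 = 11010)
  bit 0 = 1: r = r^2 * 11 mod 31 = 1^2 * 11 = 1*11 = 11
  bit 1 = 1: r = r^2 * 11 mod 31 = 11^2 * 11 = 28*11 = 29
  bit 2 = 0: r = r^2 mod 31 = 29^2 = 4
  bit 3 = 1: r = r^2 * 11 mod 31 = 4^2 * 11 = 16*11 = 21
  bit 4 = 0: r = r^2 mod 31 = 21^2 = 7
  -> B = 7
s = B^a = 7^19 mod 31  (bits of 19 = 10011)
  bit 0 = 1: r = r^2 * 7 mod 31 = 1^2 * 7 = 1*7 = 7
  bit 1 = 0: r = r^2 mod 31 = 7^2 = 18
  bit 2 = 0: r = r^2 mod 31 = 18^2 = 14
  bit 3 = 1: r = r^2 * 7 mod 31 = 14^2 * 7 = 10*7 = 8
  bit 4 = 1: r = r^2 * 7 mod 31 = 8^2 * 7 = 2*7 = 14
  -> s = B^a = 14

Answer: 14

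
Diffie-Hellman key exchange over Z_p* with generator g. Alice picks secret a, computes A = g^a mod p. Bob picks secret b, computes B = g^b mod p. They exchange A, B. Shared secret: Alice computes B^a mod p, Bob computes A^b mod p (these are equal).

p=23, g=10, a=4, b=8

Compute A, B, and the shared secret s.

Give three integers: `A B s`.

Answer: 18 2 16

Derivation:
A = 10^4 mod 23  (bits of 4 = 100)
  bit 0 = 1: r = r^2 * 10 mod 23 = 1^2 * 10 = 1*10 = 10
  bit 1 = 0: r = r^2 mod 23 = 10^2 = 8
  bit 2 = 0: r = r^2 mod 23 = 8^2 = 18
  -> A = 18
B = 10^8 mod 23  (bits of 8 = 1000)
  bit 0 = 1: r = r^2 * 10 mod 23 = 1^2 * 10 = 1*10 = 10
  bit 1 = 0: r = r^2 mod 23 = 10^2 = 8
  bit 2 = 0: r = r^2 mod 23 = 8^2 = 18
  bit 3 = 0: r = r^2 mod 23 = 18^2 = 2
  -> B = 2
s = B^a = 2^4 mod 23  (bits of 4 = 100)
  bit 0 = 1: r = r^2 * 2 mod 23 = 1^2 * 2 = 1*2 = 2
  bit 1 = 0: r = r^2 mod 23 = 2^2 = 4
  bit 2 = 0: r = r^2 mod 23 = 4^2 = 16
  -> s = B^a = 16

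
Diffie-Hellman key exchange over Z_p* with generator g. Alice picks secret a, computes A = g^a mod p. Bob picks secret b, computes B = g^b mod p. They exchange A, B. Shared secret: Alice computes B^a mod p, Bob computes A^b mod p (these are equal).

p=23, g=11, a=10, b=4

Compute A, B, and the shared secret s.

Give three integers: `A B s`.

Answer: 2 13 16

Derivation:
A = 11^10 mod 23  (bits of 10 = 1010)
  bit 0 = 1: r = r^2 * 11 mod 23 = 1^2 * 11 = 1*11 = 11
  bit 1 = 0: r = r^2 mod 23 = 11^2 = 6
  bit 2 = 1: r = r^2 * 11 mod 23 = 6^2 * 11 = 13*11 = 5
  bit 3 = 0: r = r^2 mod 23 = 5^2 = 2
  -> A = 2
B = 11^4 mod 23  (bits of 4 = 100)
  bit 0 = 1: r = r^2 * 11 mod 23 = 1^2 * 11 = 1*11 = 11
  bit 1 = 0: r = r^2 mod 23 = 11^2 = 6
  bit 2 = 0: r = r^2 mod 23 = 6^2 = 13
  -> B = 13
s = B^a = 13^10 mod 23  (bits of 10 = 1010)
  bit 0 = 1: r = r^2 * 13 mod 23 = 1^2 * 13 = 1*13 = 13
  bit 1 = 0: r = r^2 mod 23 = 13^2 = 8
  bit 2 = 1: r = r^2 * 13 mod 23 = 8^2 * 13 = 18*13 = 4
  bit 3 = 0: r = r^2 mod 23 = 4^2 = 16
  -> s = B^a = 16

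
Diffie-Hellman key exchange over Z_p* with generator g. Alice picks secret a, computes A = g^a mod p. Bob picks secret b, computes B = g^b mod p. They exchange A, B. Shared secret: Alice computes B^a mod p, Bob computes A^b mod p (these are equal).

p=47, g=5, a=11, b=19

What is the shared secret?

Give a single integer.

A = 5^11 mod 47  (bits of 11 = 1011)
  bit 0 = 1: r = r^2 * 5 mod 47 = 1^2 * 5 = 1*5 = 5
  bit 1 = 0: r = r^2 mod 47 = 5^2 = 25
  bit 2 = 1: r = r^2 * 5 mod 47 = 25^2 * 5 = 14*5 = 23
  bit 3 = 1: r = r^2 * 5 mod 47 = 23^2 * 5 = 12*5 = 13
  -> A = 13
B = 5^19 mod 47  (bits of 19 = 10011)
  bit 0 = 1: r = r^2 * 5 mod 47 = 1^2 * 5 = 1*5 = 5
  bit 1 = 0: r = r^2 mod 47 = 5^2 = 25
  bit 2 = 0: r = r^2 mod 47 = 25^2 = 14
  bit 3 = 1: r = r^2 * 5 mod 47 = 14^2 * 5 = 8*5 = 40
  bit 4 = 1: r = r^2 * 5 mod 47 = 40^2 * 5 = 2*5 = 10
  -> B = 10
s = B^a = 10^11 mod 47  (bits of 11 = 1011)
  bit 0 = 1: r = r^2 * 10 mod 47 = 1^2 * 10 = 1*10 = 10
  bit 1 = 0: r = r^2 mod 47 = 10^2 = 6
  bit 2 = 1: r = r^2 * 10 mod 47 = 6^2 * 10 = 36*10 = 31
  bit 3 = 1: r = r^2 * 10 mod 47 = 31^2 * 10 = 21*10 = 22
  -> s = B^a = 22

Answer: 22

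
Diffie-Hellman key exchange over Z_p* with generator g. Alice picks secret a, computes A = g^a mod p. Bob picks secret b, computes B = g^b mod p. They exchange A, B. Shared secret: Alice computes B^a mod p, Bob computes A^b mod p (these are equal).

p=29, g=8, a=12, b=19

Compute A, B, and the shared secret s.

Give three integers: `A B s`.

Answer: 24 2 7

Derivation:
A = 8^12 mod 29  (bits of 12 = 1100)
  bit 0 = 1: r = r^2 * 8 mod 29 = 1^2 * 8 = 1*8 = 8
  bit 1 = 1: r = r^2 * 8 mod 29 = 8^2 * 8 = 6*8 = 19
  bit 2 = 0: r = r^2 mod 29 = 19^2 = 13
  bit 3 = 0: r = r^2 mod 29 = 13^2 = 24
  -> A = 24
B = 8^19 mod 29  (bits of 19 = 10011)
  bit 0 = 1: r = r^2 * 8 mod 29 = 1^2 * 8 = 1*8 = 8
  bit 1 = 0: r = r^2 mod 29 = 8^2 = 6
  bit 2 = 0: r = r^2 mod 29 = 6^2 = 7
  bit 3 = 1: r = r^2 * 8 mod 29 = 7^2 * 8 = 20*8 = 15
  bit 4 = 1: r = r^2 * 8 mod 29 = 15^2 * 8 = 22*8 = 2
  -> B = 2
s = B^a = 2^12 mod 29  (bits of 12 = 1100)
  bit 0 = 1: r = r^2 * 2 mod 29 = 1^2 * 2 = 1*2 = 2
  bit 1 = 1: r = r^2 * 2 mod 29 = 2^2 * 2 = 4*2 = 8
  bit 2 = 0: r = r^2 mod 29 = 8^2 = 6
  bit 3 = 0: r = r^2 mod 29 = 6^2 = 7
  -> s = B^a = 7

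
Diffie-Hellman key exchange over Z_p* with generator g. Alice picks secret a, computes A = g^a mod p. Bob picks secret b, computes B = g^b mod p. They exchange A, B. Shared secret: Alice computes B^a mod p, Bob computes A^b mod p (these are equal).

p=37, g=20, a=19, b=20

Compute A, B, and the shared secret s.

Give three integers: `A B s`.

A = 20^19 mod 37  (bits of 19 = 10011)
  bit 0 = 1: r = r^2 * 20 mod 37 = 1^2 * 20 = 1*20 = 20
  bit 1 = 0: r = r^2 mod 37 = 20^2 = 30
  bit 2 = 0: r = r^2 mod 37 = 30^2 = 12
  bit 3 = 1: r = r^2 * 20 mod 37 = 12^2 * 20 = 33*20 = 31
  bit 4 = 1: r = r^2 * 20 mod 37 = 31^2 * 20 = 36*20 = 17
  -> A = 17
B = 20^20 mod 37  (bits of 20 = 10100)
  bit 0 = 1: r = r^2 * 20 mod 37 = 1^2 * 20 = 1*20 = 20
  bit 1 = 0: r = r^2 mod 37 = 20^2 = 30
  bit 2 = 1: r = r^2 * 20 mod 37 = 30^2 * 20 = 12*20 = 18
  bit 3 = 0: r = r^2 mod 37 = 18^2 = 28
  bit 4 = 0: r = r^2 mod 37 = 28^2 = 7
  -> B = 7
s = B^a = 7^19 mod 37  (bits of 19 = 10011)
  bit 0 = 1: r = r^2 * 7 mod 37 = 1^2 * 7 = 1*7 = 7
  bit 1 = 0: r = r^2 mod 37 = 7^2 = 12
  bit 2 = 0: r = r^2 mod 37 = 12^2 = 33
  bit 3 = 1: r = r^2 * 7 mod 37 = 33^2 * 7 = 16*7 = 1
  bit 4 = 1: r = r^2 * 7 mod 37 = 1^2 * 7 = 1*7 = 7
  -> s = B^a = 7

Answer: 17 7 7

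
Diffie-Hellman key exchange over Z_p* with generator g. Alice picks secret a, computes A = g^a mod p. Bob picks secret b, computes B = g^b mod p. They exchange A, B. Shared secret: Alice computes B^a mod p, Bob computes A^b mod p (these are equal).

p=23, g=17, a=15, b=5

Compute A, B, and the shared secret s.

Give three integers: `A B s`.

A = 17^15 mod 23  (bits of 15 = 1111)
  bit 0 = 1: r = r^2 * 17 mod 23 = 1^2 * 17 = 1*17 = 17
  bit 1 = 1: r = r^2 * 17 mod 23 = 17^2 * 17 = 13*17 = 14
  bit 2 = 1: r = r^2 * 17 mod 23 = 14^2 * 17 = 12*17 = 20
  bit 3 = 1: r = r^2 * 17 mod 23 = 20^2 * 17 = 9*17 = 15
  -> A = 15
B = 17^5 mod 23  (bits of 5 = 101)
  bit 0 = 1: r = r^2 * 17 mod 23 = 1^2 * 17 = 1*17 = 17
  bit 1 = 0: r = r^2 mod 23 = 17^2 = 13
  bit 2 = 1: r = r^2 * 17 mod 23 = 13^2 * 17 = 8*17 = 21
  -> B = 21
s = B^a = 21^15 mod 23  (bits of 15 = 1111)
  bit 0 = 1: r = r^2 * 21 mod 23 = 1^2 * 21 = 1*21 = 21
  bit 1 = 1: r = r^2 * 21 mod 23 = 21^2 * 21 = 4*21 = 15
  bit 2 = 1: r = r^2 * 21 mod 23 = 15^2 * 21 = 18*21 = 10
  bit 3 = 1: r = r^2 * 21 mod 23 = 10^2 * 21 = 8*21 = 7
  -> s = B^a = 7

Answer: 15 21 7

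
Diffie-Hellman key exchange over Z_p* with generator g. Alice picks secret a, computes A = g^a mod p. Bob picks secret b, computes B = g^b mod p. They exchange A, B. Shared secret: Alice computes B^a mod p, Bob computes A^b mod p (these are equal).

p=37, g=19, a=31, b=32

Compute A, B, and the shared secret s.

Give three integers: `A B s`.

Answer: 32 16 9

Derivation:
A = 19^31 mod 37  (bits of 31 = 11111)
  bit 0 = 1: r = r^2 * 19 mod 37 = 1^2 * 19 = 1*19 = 19
  bit 1 = 1: r = r^2 * 19 mod 37 = 19^2 * 19 = 28*19 = 14
  bit 2 = 1: r = r^2 * 19 mod 37 = 14^2 * 19 = 11*19 = 24
  bit 3 = 1: r = r^2 * 19 mod 37 = 24^2 * 19 = 21*19 = 29
  bit 4 = 1: r = r^2 * 19 mod 37 = 29^2 * 19 = 27*19 = 32
  -> A = 32
B = 19^32 mod 37  (bits of 32 = 100000)
  bit 0 = 1: r = r^2 * 19 mod 37 = 1^2 * 19 = 1*19 = 19
  bit 1 = 0: r = r^2 mod 37 = 19^2 = 28
  bit 2 = 0: r = r^2 mod 37 = 28^2 = 7
  bit 3 = 0: r = r^2 mod 37 = 7^2 = 12
  bit 4 = 0: r = r^2 mod 37 = 12^2 = 33
  bit 5 = 0: r = r^2 mod 37 = 33^2 = 16
  -> B = 16
s = B^a = 16^31 mod 37  (bits of 31 = 11111)
  bit 0 = 1: r = r^2 * 16 mod 37 = 1^2 * 16 = 1*16 = 16
  bit 1 = 1: r = r^2 * 16 mod 37 = 16^2 * 16 = 34*16 = 26
  bit 2 = 1: r = r^2 * 16 mod 37 = 26^2 * 16 = 10*16 = 12
  bit 3 = 1: r = r^2 * 16 mod 37 = 12^2 * 16 = 33*16 = 10
  bit 4 = 1: r = r^2 * 16 mod 37 = 10^2 * 16 = 26*16 = 9
  -> s = B^a = 9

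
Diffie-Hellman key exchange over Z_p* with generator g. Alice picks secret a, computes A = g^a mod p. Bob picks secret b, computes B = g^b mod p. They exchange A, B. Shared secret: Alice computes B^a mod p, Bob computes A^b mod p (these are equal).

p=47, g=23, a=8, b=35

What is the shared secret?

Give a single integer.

Answer: 3

Derivation:
A = 23^8 mod 47  (bits of 8 = 1000)
  bit 0 = 1: r = r^2 * 23 mod 47 = 1^2 * 23 = 1*23 = 23
  bit 1 = 0: r = r^2 mod 47 = 23^2 = 12
  bit 2 = 0: r = r^2 mod 47 = 12^2 = 3
  bit 3 = 0: r = r^2 mod 47 = 3^2 = 9
  -> A = 9
B = 23^35 mod 47  (bits of 35 = 100011)
  bit 0 = 1: r = r^2 * 23 mod 47 = 1^2 * 23 = 1*23 = 23
  bit 1 = 0: r = r^2 mod 47 = 23^2 = 12
  bit 2 = 0: r = r^2 mod 47 = 12^2 = 3
  bit 3 = 0: r = r^2 mod 47 = 3^2 = 9
  bit 4 = 1: r = r^2 * 23 mod 47 = 9^2 * 23 = 34*23 = 30
  bit 5 = 1: r = r^2 * 23 mod 47 = 30^2 * 23 = 7*23 = 20
  -> B = 20
s = B^a = 20^8 mod 47  (bits of 8 = 1000)
  bit 0 = 1: r = r^2 * 20 mod 47 = 1^2 * 20 = 1*20 = 20
  bit 1 = 0: r = r^2 mod 47 = 20^2 = 24
  bit 2 = 0: r = r^2 mod 47 = 24^2 = 12
  bit 3 = 0: r = r^2 mod 47 = 12^2 = 3
  -> s = B^a = 3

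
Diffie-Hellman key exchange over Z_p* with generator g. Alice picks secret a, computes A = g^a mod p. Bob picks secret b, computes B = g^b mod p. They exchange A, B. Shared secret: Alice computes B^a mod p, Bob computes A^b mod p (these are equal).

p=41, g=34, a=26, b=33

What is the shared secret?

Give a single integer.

A = 34^26 mod 41  (bits of 26 = 11010)
  bit 0 = 1: r = r^2 * 34 mod 41 = 1^2 * 34 = 1*34 = 34
  bit 1 = 1: r = r^2 * 34 mod 41 = 34^2 * 34 = 8*34 = 26
  bit 2 = 0: r = r^2 mod 41 = 26^2 = 20
  bit 3 = 1: r = r^2 * 34 mod 41 = 20^2 * 34 = 31*34 = 29
  bit 4 = 0: r = r^2 mod 41 = 29^2 = 21
  -> A = 21
B = 34^33 mod 41  (bits of 33 = 100001)
  bit 0 = 1: r = r^2 * 34 mod 41 = 1^2 * 34 = 1*34 = 34
  bit 1 = 0: r = r^2 mod 41 = 34^2 = 8
  bit 2 = 0: r = r^2 mod 41 = 8^2 = 23
  bit 3 = 0: r = r^2 mod 41 = 23^2 = 37
  bit 4 = 0: r = r^2 mod 41 = 37^2 = 16
  bit 5 = 1: r = r^2 * 34 mod 41 = 16^2 * 34 = 10*34 = 12
  -> B = 12
s = B^a = 12^26 mod 41  (bits of 26 = 11010)
  bit 0 = 1: r = r^2 * 12 mod 41 = 1^2 * 12 = 1*12 = 12
  bit 1 = 1: r = r^2 * 12 mod 41 = 12^2 * 12 = 21*12 = 6
  bit 2 = 0: r = r^2 mod 41 = 6^2 = 36
  bit 3 = 1: r = r^2 * 12 mod 41 = 36^2 * 12 = 25*12 = 13
  bit 4 = 0: r = r^2 mod 41 = 13^2 = 5
  -> s = B^a = 5

Answer: 5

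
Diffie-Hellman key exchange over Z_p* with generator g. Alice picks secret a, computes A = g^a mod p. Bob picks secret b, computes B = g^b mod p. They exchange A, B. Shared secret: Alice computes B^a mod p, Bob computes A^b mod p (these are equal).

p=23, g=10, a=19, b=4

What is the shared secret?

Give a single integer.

Answer: 16

Derivation:
A = 10^19 mod 23  (bits of 19 = 10011)
  bit 0 = 1: r = r^2 * 10 mod 23 = 1^2 * 10 = 1*10 = 10
  bit 1 = 0: r = r^2 mod 23 = 10^2 = 8
  bit 2 = 0: r = r^2 mod 23 = 8^2 = 18
  bit 3 = 1: r = r^2 * 10 mod 23 = 18^2 * 10 = 2*10 = 20
  bit 4 = 1: r = r^2 * 10 mod 23 = 20^2 * 10 = 9*10 = 21
  -> A = 21
B = 10^4 mod 23  (bits of 4 = 100)
  bit 0 = 1: r = r^2 * 10 mod 23 = 1^2 * 10 = 1*10 = 10
  bit 1 = 0: r = r^2 mod 23 = 10^2 = 8
  bit 2 = 0: r = r^2 mod 23 = 8^2 = 18
  -> B = 18
s = B^a = 18^19 mod 23  (bits of 19 = 10011)
  bit 0 = 1: r = r^2 * 18 mod 23 = 1^2 * 18 = 1*18 = 18
  bit 1 = 0: r = r^2 mod 23 = 18^2 = 2
  bit 2 = 0: r = r^2 mod 23 = 2^2 = 4
  bit 3 = 1: r = r^2 * 18 mod 23 = 4^2 * 18 = 16*18 = 12
  bit 4 = 1: r = r^2 * 18 mod 23 = 12^2 * 18 = 6*18 = 16
  -> s = B^a = 16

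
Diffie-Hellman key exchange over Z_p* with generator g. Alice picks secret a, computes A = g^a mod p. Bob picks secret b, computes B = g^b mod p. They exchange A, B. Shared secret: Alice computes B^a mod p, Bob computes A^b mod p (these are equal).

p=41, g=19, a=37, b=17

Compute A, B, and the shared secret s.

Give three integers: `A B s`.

Answer: 24 17 35

Derivation:
A = 19^37 mod 41  (bits of 37 = 100101)
  bit 0 = 1: r = r^2 * 19 mod 41 = 1^2 * 19 = 1*19 = 19
  bit 1 = 0: r = r^2 mod 41 = 19^2 = 33
  bit 2 = 0: r = r^2 mod 41 = 33^2 = 23
  bit 3 = 1: r = r^2 * 19 mod 41 = 23^2 * 19 = 37*19 = 6
  bit 4 = 0: r = r^2 mod 41 = 6^2 = 36
  bit 5 = 1: r = r^2 * 19 mod 41 = 36^2 * 19 = 25*19 = 24
  -> A = 24
B = 19^17 mod 41  (bits of 17 = 10001)
  bit 0 = 1: r = r^2 * 19 mod 41 = 1^2 * 19 = 1*19 = 19
  bit 1 = 0: r = r^2 mod 41 = 19^2 = 33
  bit 2 = 0: r = r^2 mod 41 = 33^2 = 23
  bit 3 = 0: r = r^2 mod 41 = 23^2 = 37
  bit 4 = 1: r = r^2 * 19 mod 41 = 37^2 * 19 = 16*19 = 17
  -> B = 17
s = B^a = 17^37 mod 41  (bits of 37 = 100101)
  bit 0 = 1: r = r^2 * 17 mod 41 = 1^2 * 17 = 1*17 = 17
  bit 1 = 0: r = r^2 mod 41 = 17^2 = 2
  bit 2 = 0: r = r^2 mod 41 = 2^2 = 4
  bit 3 = 1: r = r^2 * 17 mod 41 = 4^2 * 17 = 16*17 = 26
  bit 4 = 0: r = r^2 mod 41 = 26^2 = 20
  bit 5 = 1: r = r^2 * 17 mod 41 = 20^2 * 17 = 31*17 = 35
  -> s = B^a = 35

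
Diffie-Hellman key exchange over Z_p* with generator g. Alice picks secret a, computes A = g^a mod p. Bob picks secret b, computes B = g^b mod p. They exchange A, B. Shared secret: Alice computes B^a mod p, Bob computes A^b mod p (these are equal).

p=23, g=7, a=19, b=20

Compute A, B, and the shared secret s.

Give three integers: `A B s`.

Answer: 11 8 4

Derivation:
A = 7^19 mod 23  (bits of 19 = 10011)
  bit 0 = 1: r = r^2 * 7 mod 23 = 1^2 * 7 = 1*7 = 7
  bit 1 = 0: r = r^2 mod 23 = 7^2 = 3
  bit 2 = 0: r = r^2 mod 23 = 3^2 = 9
  bit 3 = 1: r = r^2 * 7 mod 23 = 9^2 * 7 = 12*7 = 15
  bit 4 = 1: r = r^2 * 7 mod 23 = 15^2 * 7 = 18*7 = 11
  -> A = 11
B = 7^20 mod 23  (bits of 20 = 10100)
  bit 0 = 1: r = r^2 * 7 mod 23 = 1^2 * 7 = 1*7 = 7
  bit 1 = 0: r = r^2 mod 23 = 7^2 = 3
  bit 2 = 1: r = r^2 * 7 mod 23 = 3^2 * 7 = 9*7 = 17
  bit 3 = 0: r = r^2 mod 23 = 17^2 = 13
  bit 4 = 0: r = r^2 mod 23 = 13^2 = 8
  -> B = 8
s = B^a = 8^19 mod 23  (bits of 19 = 10011)
  bit 0 = 1: r = r^2 * 8 mod 23 = 1^2 * 8 = 1*8 = 8
  bit 1 = 0: r = r^2 mod 23 = 8^2 = 18
  bit 2 = 0: r = r^2 mod 23 = 18^2 = 2
  bit 3 = 1: r = r^2 * 8 mod 23 = 2^2 * 8 = 4*8 = 9
  bit 4 = 1: r = r^2 * 8 mod 23 = 9^2 * 8 = 12*8 = 4
  -> s = B^a = 4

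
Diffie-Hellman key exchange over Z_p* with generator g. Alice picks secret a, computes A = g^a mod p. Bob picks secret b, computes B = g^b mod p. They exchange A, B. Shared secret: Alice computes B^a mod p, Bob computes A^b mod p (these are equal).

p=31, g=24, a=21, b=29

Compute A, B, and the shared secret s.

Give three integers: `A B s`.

A = 24^21 mod 31  (bits of 21 = 10101)
  bit 0 = 1: r = r^2 * 24 mod 31 = 1^2 * 24 = 1*24 = 24
  bit 1 = 0: r = r^2 mod 31 = 24^2 = 18
  bit 2 = 1: r = r^2 * 24 mod 31 = 18^2 * 24 = 14*24 = 26
  bit 3 = 0: r = r^2 mod 31 = 26^2 = 25
  bit 4 = 1: r = r^2 * 24 mod 31 = 25^2 * 24 = 5*24 = 27
  -> A = 27
B = 24^29 mod 31  (bits of 29 = 11101)
  bit 0 = 1: r = r^2 * 24 mod 31 = 1^2 * 24 = 1*24 = 24
  bit 1 = 1: r = r^2 * 24 mod 31 = 24^2 * 24 = 18*24 = 29
  bit 2 = 1: r = r^2 * 24 mod 31 = 29^2 * 24 = 4*24 = 3
  bit 3 = 0: r = r^2 mod 31 = 3^2 = 9
  bit 4 = 1: r = r^2 * 24 mod 31 = 9^2 * 24 = 19*24 = 22
  -> B = 22
s = B^a = 22^21 mod 31  (bits of 21 = 10101)
  bit 0 = 1: r = r^2 * 22 mod 31 = 1^2 * 22 = 1*22 = 22
  bit 1 = 0: r = r^2 mod 31 = 22^2 = 19
  bit 2 = 1: r = r^2 * 22 mod 31 = 19^2 * 22 = 20*22 = 6
  bit 3 = 0: r = r^2 mod 31 = 6^2 = 5
  bit 4 = 1: r = r^2 * 22 mod 31 = 5^2 * 22 = 25*22 = 23
  -> s = B^a = 23

Answer: 27 22 23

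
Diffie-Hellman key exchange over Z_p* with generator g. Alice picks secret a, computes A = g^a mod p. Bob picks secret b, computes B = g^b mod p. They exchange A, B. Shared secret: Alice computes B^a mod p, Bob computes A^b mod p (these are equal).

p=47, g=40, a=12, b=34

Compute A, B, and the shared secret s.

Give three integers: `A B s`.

A = 40^12 mod 47  (bits of 12 = 1100)
  bit 0 = 1: r = r^2 * 40 mod 47 = 1^2 * 40 = 1*40 = 40
  bit 1 = 1: r = r^2 * 40 mod 47 = 40^2 * 40 = 2*40 = 33
  bit 2 = 0: r = r^2 mod 47 = 33^2 = 8
  bit 3 = 0: r = r^2 mod 47 = 8^2 = 17
  -> A = 17
B = 40^34 mod 47  (bits of 34 = 100010)
  bit 0 = 1: r = r^2 * 40 mod 47 = 1^2 * 40 = 1*40 = 40
  bit 1 = 0: r = r^2 mod 47 = 40^2 = 2
  bit 2 = 0: r = r^2 mod 47 = 2^2 = 4
  bit 3 = 0: r = r^2 mod 47 = 4^2 = 16
  bit 4 = 1: r = r^2 * 40 mod 47 = 16^2 * 40 = 21*40 = 41
  bit 5 = 0: r = r^2 mod 47 = 41^2 = 36
  -> B = 36
s = B^a = 36^12 mod 47  (bits of 12 = 1100)
  bit 0 = 1: r = r^2 * 36 mod 47 = 1^2 * 36 = 1*36 = 36
  bit 1 = 1: r = r^2 * 36 mod 47 = 36^2 * 36 = 27*36 = 32
  bit 2 = 0: r = r^2 mod 47 = 32^2 = 37
  bit 3 = 0: r = r^2 mod 47 = 37^2 = 6
  -> s = B^a = 6

Answer: 17 36 6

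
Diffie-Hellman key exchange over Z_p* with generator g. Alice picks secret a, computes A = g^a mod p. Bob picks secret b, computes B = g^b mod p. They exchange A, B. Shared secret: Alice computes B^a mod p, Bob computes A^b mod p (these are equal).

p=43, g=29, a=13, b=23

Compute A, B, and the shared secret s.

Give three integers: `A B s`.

Answer: 18 19 20

Derivation:
A = 29^13 mod 43  (bits of 13 = 1101)
  bit 0 = 1: r = r^2 * 29 mod 43 = 1^2 * 29 = 1*29 = 29
  bit 1 = 1: r = r^2 * 29 mod 43 = 29^2 * 29 = 24*29 = 8
  bit 2 = 0: r = r^2 mod 43 = 8^2 = 21
  bit 3 = 1: r = r^2 * 29 mod 43 = 21^2 * 29 = 11*29 = 18
  -> A = 18
B = 29^23 mod 43  (bits of 23 = 10111)
  bit 0 = 1: r = r^2 * 29 mod 43 = 1^2 * 29 = 1*29 = 29
  bit 1 = 0: r = r^2 mod 43 = 29^2 = 24
  bit 2 = 1: r = r^2 * 29 mod 43 = 24^2 * 29 = 17*29 = 20
  bit 3 = 1: r = r^2 * 29 mod 43 = 20^2 * 29 = 13*29 = 33
  bit 4 = 1: r = r^2 * 29 mod 43 = 33^2 * 29 = 14*29 = 19
  -> B = 19
s = B^a = 19^13 mod 43  (bits of 13 = 1101)
  bit 0 = 1: r = r^2 * 19 mod 43 = 1^2 * 19 = 1*19 = 19
  bit 1 = 1: r = r^2 * 19 mod 43 = 19^2 * 19 = 17*19 = 22
  bit 2 = 0: r = r^2 mod 43 = 22^2 = 11
  bit 3 = 1: r = r^2 * 19 mod 43 = 11^2 * 19 = 35*19 = 20
  -> s = B^a = 20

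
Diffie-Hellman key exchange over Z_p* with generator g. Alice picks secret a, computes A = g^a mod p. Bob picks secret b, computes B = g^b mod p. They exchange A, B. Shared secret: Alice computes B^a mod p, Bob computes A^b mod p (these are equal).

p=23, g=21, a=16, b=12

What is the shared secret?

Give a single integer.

Answer: 9

Derivation:
A = 21^16 mod 23  (bits of 16 = 10000)
  bit 0 = 1: r = r^2 * 21 mod 23 = 1^2 * 21 = 1*21 = 21
  bit 1 = 0: r = r^2 mod 23 = 21^2 = 4
  bit 2 = 0: r = r^2 mod 23 = 4^2 = 16
  bit 3 = 0: r = r^2 mod 23 = 16^2 = 3
  bit 4 = 0: r = r^2 mod 23 = 3^2 = 9
  -> A = 9
B = 21^12 mod 23  (bits of 12 = 1100)
  bit 0 = 1: r = r^2 * 21 mod 23 = 1^2 * 21 = 1*21 = 21
  bit 1 = 1: r = r^2 * 21 mod 23 = 21^2 * 21 = 4*21 = 15
  bit 2 = 0: r = r^2 mod 23 = 15^2 = 18
  bit 3 = 0: r = r^2 mod 23 = 18^2 = 2
  -> B = 2
s = B^a = 2^16 mod 23  (bits of 16 = 10000)
  bit 0 = 1: r = r^2 * 2 mod 23 = 1^2 * 2 = 1*2 = 2
  bit 1 = 0: r = r^2 mod 23 = 2^2 = 4
  bit 2 = 0: r = r^2 mod 23 = 4^2 = 16
  bit 3 = 0: r = r^2 mod 23 = 16^2 = 3
  bit 4 = 0: r = r^2 mod 23 = 3^2 = 9
  -> s = B^a = 9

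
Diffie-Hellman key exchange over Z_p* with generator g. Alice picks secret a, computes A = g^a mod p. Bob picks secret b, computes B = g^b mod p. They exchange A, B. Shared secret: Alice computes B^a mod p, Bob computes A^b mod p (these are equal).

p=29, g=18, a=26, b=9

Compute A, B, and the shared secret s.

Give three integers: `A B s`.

A = 18^26 mod 29  (bits of 26 = 11010)
  bit 0 = 1: r = r^2 * 18 mod 29 = 1^2 * 18 = 1*18 = 18
  bit 1 = 1: r = r^2 * 18 mod 29 = 18^2 * 18 = 5*18 = 3
  bit 2 = 0: r = r^2 mod 29 = 3^2 = 9
  bit 3 = 1: r = r^2 * 18 mod 29 = 9^2 * 18 = 23*18 = 8
  bit 4 = 0: r = r^2 mod 29 = 8^2 = 6
  -> A = 6
B = 18^9 mod 29  (bits of 9 = 1001)
  bit 0 = 1: r = r^2 * 18 mod 29 = 1^2 * 18 = 1*18 = 18
  bit 1 = 0: r = r^2 mod 29 = 18^2 = 5
  bit 2 = 0: r = r^2 mod 29 = 5^2 = 25
  bit 3 = 1: r = r^2 * 18 mod 29 = 25^2 * 18 = 16*18 = 27
  -> B = 27
s = B^a = 27^26 mod 29  (bits of 26 = 11010)
  bit 0 = 1: r = r^2 * 27 mod 29 = 1^2 * 27 = 1*27 = 27
  bit 1 = 1: r = r^2 * 27 mod 29 = 27^2 * 27 = 4*27 = 21
  bit 2 = 0: r = r^2 mod 29 = 21^2 = 6
  bit 3 = 1: r = r^2 * 27 mod 29 = 6^2 * 27 = 7*27 = 15
  bit 4 = 0: r = r^2 mod 29 = 15^2 = 22
  -> s = B^a = 22

Answer: 6 27 22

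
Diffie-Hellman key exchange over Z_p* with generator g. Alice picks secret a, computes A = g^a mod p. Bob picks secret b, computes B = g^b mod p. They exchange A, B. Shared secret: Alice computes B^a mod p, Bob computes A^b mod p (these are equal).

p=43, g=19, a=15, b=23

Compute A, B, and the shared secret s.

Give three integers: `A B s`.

A = 19^15 mod 43  (bits of 15 = 1111)
  bit 0 = 1: r = r^2 * 19 mod 43 = 1^2 * 19 = 1*19 = 19
  bit 1 = 1: r = r^2 * 19 mod 43 = 19^2 * 19 = 17*19 = 22
  bit 2 = 1: r = r^2 * 19 mod 43 = 22^2 * 19 = 11*19 = 37
  bit 3 = 1: r = r^2 * 19 mod 43 = 37^2 * 19 = 36*19 = 39
  -> A = 39
B = 19^23 mod 43  (bits of 23 = 10111)
  bit 0 = 1: r = r^2 * 19 mod 43 = 1^2 * 19 = 1*19 = 19
  bit 1 = 0: r = r^2 mod 43 = 19^2 = 17
  bit 2 = 1: r = r^2 * 19 mod 43 = 17^2 * 19 = 31*19 = 30
  bit 3 = 1: r = r^2 * 19 mod 43 = 30^2 * 19 = 40*19 = 29
  bit 4 = 1: r = r^2 * 19 mod 43 = 29^2 * 19 = 24*19 = 26
  -> B = 26
s = B^a = 26^15 mod 43  (bits of 15 = 1111)
  bit 0 = 1: r = r^2 * 26 mod 43 = 1^2 * 26 = 1*26 = 26
  bit 1 = 1: r = r^2 * 26 mod 43 = 26^2 * 26 = 31*26 = 32
  bit 2 = 1: r = r^2 * 26 mod 43 = 32^2 * 26 = 35*26 = 7
  bit 3 = 1: r = r^2 * 26 mod 43 = 7^2 * 26 = 6*26 = 27
  -> s = B^a = 27

Answer: 39 26 27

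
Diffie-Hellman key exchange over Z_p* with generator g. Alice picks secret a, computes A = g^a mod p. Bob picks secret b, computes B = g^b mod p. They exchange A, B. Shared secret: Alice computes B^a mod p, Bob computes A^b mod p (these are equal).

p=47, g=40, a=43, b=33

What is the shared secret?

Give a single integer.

A = 40^43 mod 47  (bits of 43 = 101011)
  bit 0 = 1: r = r^2 * 40 mod 47 = 1^2 * 40 = 1*40 = 40
  bit 1 = 0: r = r^2 mod 47 = 40^2 = 2
  bit 2 = 1: r = r^2 * 40 mod 47 = 2^2 * 40 = 4*40 = 19
  bit 3 = 0: r = r^2 mod 47 = 19^2 = 32
  bit 4 = 1: r = r^2 * 40 mod 47 = 32^2 * 40 = 37*40 = 23
  bit 5 = 1: r = r^2 * 40 mod 47 = 23^2 * 40 = 12*40 = 10
  -> A = 10
B = 40^33 mod 47  (bits of 33 = 100001)
  bit 0 = 1: r = r^2 * 40 mod 47 = 1^2 * 40 = 1*40 = 40
  bit 1 = 0: r = r^2 mod 47 = 40^2 = 2
  bit 2 = 0: r = r^2 mod 47 = 2^2 = 4
  bit 3 = 0: r = r^2 mod 47 = 4^2 = 16
  bit 4 = 0: r = r^2 mod 47 = 16^2 = 21
  bit 5 = 1: r = r^2 * 40 mod 47 = 21^2 * 40 = 18*40 = 15
  -> B = 15
s = B^a = 15^43 mod 47  (bits of 43 = 101011)
  bit 0 = 1: r = r^2 * 15 mod 47 = 1^2 * 15 = 1*15 = 15
  bit 1 = 0: r = r^2 mod 47 = 15^2 = 37
  bit 2 = 1: r = r^2 * 15 mod 47 = 37^2 * 15 = 6*15 = 43
  bit 3 = 0: r = r^2 mod 47 = 43^2 = 16
  bit 4 = 1: r = r^2 * 15 mod 47 = 16^2 * 15 = 21*15 = 33
  bit 5 = 1: r = r^2 * 15 mod 47 = 33^2 * 15 = 8*15 = 26
  -> s = B^a = 26

Answer: 26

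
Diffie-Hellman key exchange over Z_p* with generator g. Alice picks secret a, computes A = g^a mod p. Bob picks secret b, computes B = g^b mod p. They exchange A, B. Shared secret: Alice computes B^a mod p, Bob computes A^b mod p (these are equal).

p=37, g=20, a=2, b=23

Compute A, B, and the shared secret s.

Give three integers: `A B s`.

A = 20^2 mod 37  (bits of 2 = 10)
  bit 0 = 1: r = r^2 * 20 mod 37 = 1^2 * 20 = 1*20 = 20
  bit 1 = 0: r = r^2 mod 37 = 20^2 = 30
  -> A = 30
B = 20^23 mod 37  (bits of 23 = 10111)
  bit 0 = 1: r = r^2 * 20 mod 37 = 1^2 * 20 = 1*20 = 20
  bit 1 = 0: r = r^2 mod 37 = 20^2 = 30
  bit 2 = 1: r = r^2 * 20 mod 37 = 30^2 * 20 = 12*20 = 18
  bit 3 = 1: r = r^2 * 20 mod 37 = 18^2 * 20 = 28*20 = 5
  bit 4 = 1: r = r^2 * 20 mod 37 = 5^2 * 20 = 25*20 = 19
  -> B = 19
s = B^a = 19^2 mod 37  (bits of 2 = 10)
  bit 0 = 1: r = r^2 * 19 mod 37 = 1^2 * 19 = 1*19 = 19
  bit 1 = 0: r = r^2 mod 37 = 19^2 = 28
  -> s = B^a = 28

Answer: 30 19 28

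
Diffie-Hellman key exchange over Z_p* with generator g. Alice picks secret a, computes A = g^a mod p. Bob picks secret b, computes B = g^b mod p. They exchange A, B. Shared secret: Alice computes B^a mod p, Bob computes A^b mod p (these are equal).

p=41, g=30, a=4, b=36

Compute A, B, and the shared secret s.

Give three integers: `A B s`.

Answer: 4 31 37

Derivation:
A = 30^4 mod 41  (bits of 4 = 100)
  bit 0 = 1: r = r^2 * 30 mod 41 = 1^2 * 30 = 1*30 = 30
  bit 1 = 0: r = r^2 mod 41 = 30^2 = 39
  bit 2 = 0: r = r^2 mod 41 = 39^2 = 4
  -> A = 4
B = 30^36 mod 41  (bits of 36 = 100100)
  bit 0 = 1: r = r^2 * 30 mod 41 = 1^2 * 30 = 1*30 = 30
  bit 1 = 0: r = r^2 mod 41 = 30^2 = 39
  bit 2 = 0: r = r^2 mod 41 = 39^2 = 4
  bit 3 = 1: r = r^2 * 30 mod 41 = 4^2 * 30 = 16*30 = 29
  bit 4 = 0: r = r^2 mod 41 = 29^2 = 21
  bit 5 = 0: r = r^2 mod 41 = 21^2 = 31
  -> B = 31
s = B^a = 31^4 mod 41  (bits of 4 = 100)
  bit 0 = 1: r = r^2 * 31 mod 41 = 1^2 * 31 = 1*31 = 31
  bit 1 = 0: r = r^2 mod 41 = 31^2 = 18
  bit 2 = 0: r = r^2 mod 41 = 18^2 = 37
  -> s = B^a = 37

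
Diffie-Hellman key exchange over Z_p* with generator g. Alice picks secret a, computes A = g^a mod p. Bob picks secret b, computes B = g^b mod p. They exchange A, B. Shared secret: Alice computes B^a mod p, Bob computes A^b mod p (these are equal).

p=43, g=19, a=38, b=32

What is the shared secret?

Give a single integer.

A = 19^38 mod 43  (bits of 38 = 100110)
  bit 0 = 1: r = r^2 * 19 mod 43 = 1^2 * 19 = 1*19 = 19
  bit 1 = 0: r = r^2 mod 43 = 19^2 = 17
  bit 2 = 0: r = r^2 mod 43 = 17^2 = 31
  bit 3 = 1: r = r^2 * 19 mod 43 = 31^2 * 19 = 15*19 = 27
  bit 4 = 1: r = r^2 * 19 mod 43 = 27^2 * 19 = 41*19 = 5
  bit 5 = 0: r = r^2 mod 43 = 5^2 = 25
  -> A = 25
B = 19^32 mod 43  (bits of 32 = 100000)
  bit 0 = 1: r = r^2 * 19 mod 43 = 1^2 * 19 = 1*19 = 19
  bit 1 = 0: r = r^2 mod 43 = 19^2 = 17
  bit 2 = 0: r = r^2 mod 43 = 17^2 = 31
  bit 3 = 0: r = r^2 mod 43 = 31^2 = 15
  bit 4 = 0: r = r^2 mod 43 = 15^2 = 10
  bit 5 = 0: r = r^2 mod 43 = 10^2 = 14
  -> B = 14
s = B^a = 14^38 mod 43  (bits of 38 = 100110)
  bit 0 = 1: r = r^2 * 14 mod 43 = 1^2 * 14 = 1*14 = 14
  bit 1 = 0: r = r^2 mod 43 = 14^2 = 24
  bit 2 = 0: r = r^2 mod 43 = 24^2 = 17
  bit 3 = 1: r = r^2 * 14 mod 43 = 17^2 * 14 = 31*14 = 4
  bit 4 = 1: r = r^2 * 14 mod 43 = 4^2 * 14 = 16*14 = 9
  bit 5 = 0: r = r^2 mod 43 = 9^2 = 38
  -> s = B^a = 38

Answer: 38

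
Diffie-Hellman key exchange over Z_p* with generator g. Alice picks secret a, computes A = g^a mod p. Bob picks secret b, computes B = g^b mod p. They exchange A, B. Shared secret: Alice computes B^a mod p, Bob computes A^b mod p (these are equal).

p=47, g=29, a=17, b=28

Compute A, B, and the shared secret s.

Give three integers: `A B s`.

A = 29^17 mod 47  (bits of 17 = 10001)
  bit 0 = 1: r = r^2 * 29 mod 47 = 1^2 * 29 = 1*29 = 29
  bit 1 = 0: r = r^2 mod 47 = 29^2 = 42
  bit 2 = 0: r = r^2 mod 47 = 42^2 = 25
  bit 3 = 0: r = r^2 mod 47 = 25^2 = 14
  bit 4 = 1: r = r^2 * 29 mod 47 = 14^2 * 29 = 8*29 = 44
  -> A = 44
B = 29^28 mod 47  (bits of 28 = 11100)
  bit 0 = 1: r = r^2 * 29 mod 47 = 1^2 * 29 = 1*29 = 29
  bit 1 = 1: r = r^2 * 29 mod 47 = 29^2 * 29 = 42*29 = 43
  bit 2 = 1: r = r^2 * 29 mod 47 = 43^2 * 29 = 16*29 = 41
  bit 3 = 0: r = r^2 mod 47 = 41^2 = 36
  bit 4 = 0: r = r^2 mod 47 = 36^2 = 27
  -> B = 27
s = B^a = 27^17 mod 47  (bits of 17 = 10001)
  bit 0 = 1: r = r^2 * 27 mod 47 = 1^2 * 27 = 1*27 = 27
  bit 1 = 0: r = r^2 mod 47 = 27^2 = 24
  bit 2 = 0: r = r^2 mod 47 = 24^2 = 12
  bit 3 = 0: r = r^2 mod 47 = 12^2 = 3
  bit 4 = 1: r = r^2 * 27 mod 47 = 3^2 * 27 = 9*27 = 8
  -> s = B^a = 8

Answer: 44 27 8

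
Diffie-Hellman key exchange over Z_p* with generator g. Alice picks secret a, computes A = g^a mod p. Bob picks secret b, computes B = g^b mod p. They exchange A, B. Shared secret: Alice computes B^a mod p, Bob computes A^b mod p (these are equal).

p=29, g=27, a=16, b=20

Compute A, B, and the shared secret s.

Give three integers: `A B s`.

Answer: 25 23 7

Derivation:
A = 27^16 mod 29  (bits of 16 = 10000)
  bit 0 = 1: r = r^2 * 27 mod 29 = 1^2 * 27 = 1*27 = 27
  bit 1 = 0: r = r^2 mod 29 = 27^2 = 4
  bit 2 = 0: r = r^2 mod 29 = 4^2 = 16
  bit 3 = 0: r = r^2 mod 29 = 16^2 = 24
  bit 4 = 0: r = r^2 mod 29 = 24^2 = 25
  -> A = 25
B = 27^20 mod 29  (bits of 20 = 10100)
  bit 0 = 1: r = r^2 * 27 mod 29 = 1^2 * 27 = 1*27 = 27
  bit 1 = 0: r = r^2 mod 29 = 27^2 = 4
  bit 2 = 1: r = r^2 * 27 mod 29 = 4^2 * 27 = 16*27 = 26
  bit 3 = 0: r = r^2 mod 29 = 26^2 = 9
  bit 4 = 0: r = r^2 mod 29 = 9^2 = 23
  -> B = 23
s = B^a = 23^16 mod 29  (bits of 16 = 10000)
  bit 0 = 1: r = r^2 * 23 mod 29 = 1^2 * 23 = 1*23 = 23
  bit 1 = 0: r = r^2 mod 29 = 23^2 = 7
  bit 2 = 0: r = r^2 mod 29 = 7^2 = 20
  bit 3 = 0: r = r^2 mod 29 = 20^2 = 23
  bit 4 = 0: r = r^2 mod 29 = 23^2 = 7
  -> s = B^a = 7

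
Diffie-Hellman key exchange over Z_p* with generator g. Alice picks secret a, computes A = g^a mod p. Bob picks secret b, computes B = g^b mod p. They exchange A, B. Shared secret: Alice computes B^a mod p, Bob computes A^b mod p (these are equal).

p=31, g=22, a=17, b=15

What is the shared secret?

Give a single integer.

A = 22^17 mod 31  (bits of 17 = 10001)
  bit 0 = 1: r = r^2 * 22 mod 31 = 1^2 * 22 = 1*22 = 22
  bit 1 = 0: r = r^2 mod 31 = 22^2 = 19
  bit 2 = 0: r = r^2 mod 31 = 19^2 = 20
  bit 3 = 0: r = r^2 mod 31 = 20^2 = 28
  bit 4 = 1: r = r^2 * 22 mod 31 = 28^2 * 22 = 9*22 = 12
  -> A = 12
B = 22^15 mod 31  (bits of 15 = 1111)
  bit 0 = 1: r = r^2 * 22 mod 31 = 1^2 * 22 = 1*22 = 22
  bit 1 = 1: r = r^2 * 22 mod 31 = 22^2 * 22 = 19*22 = 15
  bit 2 = 1: r = r^2 * 22 mod 31 = 15^2 * 22 = 8*22 = 21
  bit 3 = 1: r = r^2 * 22 mod 31 = 21^2 * 22 = 7*22 = 30
  -> B = 30
s = B^a = 30^17 mod 31  (bits of 17 = 10001)
  bit 0 = 1: r = r^2 * 30 mod 31 = 1^2 * 30 = 1*30 = 30
  bit 1 = 0: r = r^2 mod 31 = 30^2 = 1
  bit 2 = 0: r = r^2 mod 31 = 1^2 = 1
  bit 3 = 0: r = r^2 mod 31 = 1^2 = 1
  bit 4 = 1: r = r^2 * 30 mod 31 = 1^2 * 30 = 1*30 = 30
  -> s = B^a = 30

Answer: 30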